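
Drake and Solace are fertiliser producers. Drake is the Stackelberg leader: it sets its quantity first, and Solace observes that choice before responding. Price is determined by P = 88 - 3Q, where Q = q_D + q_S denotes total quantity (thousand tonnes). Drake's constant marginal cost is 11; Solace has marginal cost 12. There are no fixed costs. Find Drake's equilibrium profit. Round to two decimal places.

Solve by backward induction. Given q_D, the follower Solace maximises π_S = (88 - 3q_D - 3q_S)q_S - 12q_S.
Setting the follower's marginal profit to zero, 76 - 3q_D - 6q_S = 0, i.e. q_S = (76 - 3q_D)/6.
Drake substitutes q_S(q_D) into its own profit: π_D = q_D(88 - 3q_D - (76 - 3q_D)/2) - 11q_D = (50 - (3/2)q_D)q_D - 11q_D.
The leader's first-order condition 39 - 3q_D = 0 yields q_D = 13.
Then q_S = (76 - 3·13)/6 = 37/6.
Price P = 88 - 3·(115/6) = 61/2.
Drake's profit: (61/2 - 11)·13 = 507/2.

253.50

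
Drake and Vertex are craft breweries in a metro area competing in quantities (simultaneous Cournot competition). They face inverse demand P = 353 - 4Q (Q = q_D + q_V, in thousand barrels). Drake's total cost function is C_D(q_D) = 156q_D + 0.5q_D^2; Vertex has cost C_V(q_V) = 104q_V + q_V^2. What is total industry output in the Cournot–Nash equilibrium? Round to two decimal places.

32.80

Drake's profit: π_D = (353 - 4Q)q_D - (156q_D + (1/2)q_D²). Setting ∂π_D/∂q_D = 0: 197 - 9q_D - 4(q_V) = 0.
Vertex's profit: π_V = (353 - 4Q)q_V - (104q_V + q_V²). Setting ∂π_V/∂q_V = 0: 249 - 10q_V - 4(q_D) = 0.
Rearranging gives the reaction functions q_D = (197 - 4q_V)/9 and q_V = (249 - 4q_D)/10.
Solving the pair: q_D = 487/37, q_V = 1453/74.
Total output Q = 487/37 + 1453/74 = 32.7973.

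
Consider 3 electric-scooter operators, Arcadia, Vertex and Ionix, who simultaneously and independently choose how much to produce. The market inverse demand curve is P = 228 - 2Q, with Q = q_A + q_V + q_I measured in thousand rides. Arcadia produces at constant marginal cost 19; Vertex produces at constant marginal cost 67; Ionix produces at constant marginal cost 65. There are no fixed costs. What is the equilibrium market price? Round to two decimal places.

Arcadia's profit: π_A = (228 - 2Q)q_A - (19q_A). Setting ∂π_A/∂q_A = 0: 209 - 4q_A - 2(q_V + q_I) = 0.
Vertex's profit: π_V = (228 - 2Q)q_V - (67q_V). Setting ∂π_V/∂q_V = 0: 161 - 4q_V - 2(q_A + q_I) = 0.
Ionix's profit: π_I = (228 - 2Q)q_I - (65q_I). Setting ∂π_I/∂q_I = 0: 163 - 4q_I - 2(q_A + q_V) = 0.
Summing all 3 equations gives 533 − 8Q = 0, hence Q = 533/8.
Back-substituting: q_A = (209 − 533/4)/2 = 303/8, q_V = (161 − 533/4)/2 = 111/8, q_I = (163 − 533/4)/2 = 119/8.
Total output Q = 533/8, so price P = 228 - 2·(533/8) = 379/4.

94.75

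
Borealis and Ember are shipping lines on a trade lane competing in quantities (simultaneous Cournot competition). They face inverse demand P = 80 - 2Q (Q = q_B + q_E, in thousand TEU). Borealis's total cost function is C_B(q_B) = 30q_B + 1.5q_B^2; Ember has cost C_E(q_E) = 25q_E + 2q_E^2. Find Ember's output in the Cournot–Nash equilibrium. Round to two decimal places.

5.48

Borealis's profit: π_B = (80 - 2Q)q_B - (30q_B + (3/2)q_B²). Setting ∂π_B/∂q_B = 0: 50 - 7q_B - 2(q_E) = 0.
Ember's first-order condition: 55 - 8q_E - 2(q_B) = 0.
Best responses: q_B = (50 - 2q_E)/7, q_E = (55 - 2q_B)/8.
Substituting one into the other gives q_B = 145/26 and q_E = 285/52.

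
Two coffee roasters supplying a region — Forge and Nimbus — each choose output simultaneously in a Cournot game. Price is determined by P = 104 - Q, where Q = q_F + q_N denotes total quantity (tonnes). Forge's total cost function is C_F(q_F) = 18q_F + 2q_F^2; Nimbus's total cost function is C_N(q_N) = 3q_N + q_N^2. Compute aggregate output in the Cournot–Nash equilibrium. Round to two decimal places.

Forge's profit: π_F = (104 - Q)q_F - (18q_F + 2q_F²). Setting ∂π_F/∂q_F = 0: 86 - 6q_F - (q_N) = 0.
Nimbus's first-order condition: 101 - 4q_N - (q_F) = 0.
Rearranging gives the reaction functions q_F = (86 - q_N)/6 and q_N = (101 - q_F)/4.
Solving the pair: q_F = 243/23, q_N = 520/23.
Total output Q = 243/23 + 520/23 = 763/23.

33.17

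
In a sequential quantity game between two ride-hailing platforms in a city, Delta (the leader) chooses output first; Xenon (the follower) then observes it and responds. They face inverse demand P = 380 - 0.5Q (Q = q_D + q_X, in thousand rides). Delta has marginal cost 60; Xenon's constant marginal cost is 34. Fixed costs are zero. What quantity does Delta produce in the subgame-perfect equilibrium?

The follower Xenon best-responds to any q_D: π_X = (380 - 0.5Q)q_X - 34q_X.
Follower FOC: 346 - (1/2)q_D - q_X = 0, so q_X(q_D) = (346 - (1/2)q_D).
Delta substitutes q_X(q_D) into its own profit: π_D = q_D(380 - (1/2)q_D - (346 - (1/2)q_D)/2) - 60q_D = (207 - (1/4)q_D)q_D - 60q_D.
Maximising: ∂π_D/∂q_D = 147 - (1/2)q_D = 0, giving q_D = 294.
Then q_X = (346 - (1/2)·294) = 199.

294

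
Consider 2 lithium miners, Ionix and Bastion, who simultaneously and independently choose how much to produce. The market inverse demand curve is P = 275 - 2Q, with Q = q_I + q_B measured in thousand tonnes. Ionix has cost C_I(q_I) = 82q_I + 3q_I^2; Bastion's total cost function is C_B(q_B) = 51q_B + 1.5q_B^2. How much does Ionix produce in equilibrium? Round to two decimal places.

13.68

Ionix's profit: π_I = (275 - 2Q)q_I - (82q_I + 3q_I²). Setting ∂π_I/∂q_I = 0: 193 - 10q_I - 2(q_B) = 0.
Bastion's first-order condition: 224 - 7q_B - 2(q_I) = 0.
Rearranging gives the reaction functions q_I = (193 - 2q_B)/10 and q_B = (224 - 2q_I)/7.
Solving the pair: q_I = 301/22, q_B = 309/11.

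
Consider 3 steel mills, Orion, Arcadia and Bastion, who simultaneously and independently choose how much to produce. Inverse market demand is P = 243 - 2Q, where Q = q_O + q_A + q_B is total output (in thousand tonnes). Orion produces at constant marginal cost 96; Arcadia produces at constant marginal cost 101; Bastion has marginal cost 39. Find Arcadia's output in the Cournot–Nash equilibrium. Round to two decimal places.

Orion's profit: π_O = (243 - 2Q)q_O - (96q_O). Setting ∂π_O/∂q_O = 0: 147 - 4q_O - 2(q_A + q_B) = 0.
Arcadia's first-order condition: 142 - 4q_A - 2(q_O + q_B) = 0.
Bastion's first-order condition: 204 - 4q_B - 2(q_O + q_A) = 0.
Adding the 3 conditions: 493 − 4Q − 4Q = 0, i.e. Q = 493/8.
Back-substituting: q_O = (147 − 493/4)/2 = 95/8, q_A = (142 − 493/4)/2 = 75/8, q_B = (204 − 493/4)/2 = 323/8.

9.38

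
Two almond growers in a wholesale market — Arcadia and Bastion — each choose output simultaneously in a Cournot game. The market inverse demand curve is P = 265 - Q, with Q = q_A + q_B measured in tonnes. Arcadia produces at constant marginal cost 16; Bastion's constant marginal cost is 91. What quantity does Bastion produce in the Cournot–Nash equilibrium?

33

Arcadia's profit: π_A = (265 - Q)q_A - (16q_A). Setting ∂π_A/∂q_A = 0: 249 - 2q_A - (q_B) = 0.
Bastion's first-order condition: 174 - 2q_B - (q_A) = 0.
So q_A = (249 - q_B)/2 and q_B = (174 - q_A)/2.
Substituting one into the other gives q_A = 108 and q_B = 33.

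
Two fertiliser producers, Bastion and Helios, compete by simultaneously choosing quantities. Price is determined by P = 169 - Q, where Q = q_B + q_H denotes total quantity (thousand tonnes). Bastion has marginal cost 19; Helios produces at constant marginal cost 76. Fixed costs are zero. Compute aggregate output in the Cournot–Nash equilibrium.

81

Bastion's profit: π_B = (169 - Q)q_B - (19q_B). Setting ∂π_B/∂q_B = 0: 150 - 2q_B - (q_H) = 0.
Helios's profit: π_H = (169 - Q)q_H - (76q_H). Setting ∂π_H/∂q_H = 0: 93 - 2q_H - (q_B) = 0.
Best responses: q_B = (150 - q_H)/2, q_H = (93 - q_B)/2.
Solving the pair: q_B = 69, q_H = 12.
Total output Q = 69 + 12 = 81.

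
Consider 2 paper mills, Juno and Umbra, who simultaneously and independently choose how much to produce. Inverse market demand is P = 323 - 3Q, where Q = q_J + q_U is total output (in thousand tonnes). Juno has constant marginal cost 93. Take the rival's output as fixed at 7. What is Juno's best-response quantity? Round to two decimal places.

34.83

With the rival's output fixed at 7, Juno's profit is π_J = (323 - 3·7 - 3q_J)q_J - (93q_J) = (302 - 3q_J)q_J - (93q_J).
∂π_J/∂q_J = 209 - 6q_J = 0, so q_J = 209/6.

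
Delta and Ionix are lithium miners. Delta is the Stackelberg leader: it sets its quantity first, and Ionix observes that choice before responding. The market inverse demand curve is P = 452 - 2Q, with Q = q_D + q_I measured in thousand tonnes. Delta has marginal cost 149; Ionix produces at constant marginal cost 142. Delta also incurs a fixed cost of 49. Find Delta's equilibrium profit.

Solve by backward induction. Given q_D, the follower Ionix maximises π_I = (452 - 2q_D - 2q_I)q_I - 142q_I.
∂π_I/∂q_I = 310 - 2q_D - 4q_I = 0 gives the reaction function q_I = (310 - 2q_D)/4.
Delta substitutes q_I(q_D) into its own profit: π_D = q_D(452 - 2q_D - (310 - 2q_D)/2) - 149q_D = (297 - q_D)q_D - 149q_D.
Leader FOC: 148 - 2q_D = 0, so q_D = 74.
Then q_I = (310 - 2·74)/4 = 81/2.
Price P = 452 - 2·(229/2) = 223.
Delta's profit: (223 - 149)·74 - 49 = 5427.

5427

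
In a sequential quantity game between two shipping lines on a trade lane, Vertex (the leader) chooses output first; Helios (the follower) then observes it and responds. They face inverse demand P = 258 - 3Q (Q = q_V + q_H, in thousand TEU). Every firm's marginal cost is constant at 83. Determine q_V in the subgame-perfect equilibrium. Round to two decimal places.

The follower Helios best-responds to any q_V: π_H = (258 - 3Q)q_H - 83q_H.
Setting the follower's marginal profit to zero, 175 - 3q_V - 6q_H = 0, i.e. q_H = (175 - 3q_V)/6.
The leader anticipates this reaction. Substituting into P = 258 - 3Q gives P = 341/2 - (3/2)q_V, so π_V = (341/2 - (3/2)q_V)q_V - 83q_V.
Maximising: ∂π_V/∂q_V = 175/2 - 3q_V = 0, giving q_V = 175/6.
Then q_H = (175 - 3·(175/6))/6 = 175/12.

29.17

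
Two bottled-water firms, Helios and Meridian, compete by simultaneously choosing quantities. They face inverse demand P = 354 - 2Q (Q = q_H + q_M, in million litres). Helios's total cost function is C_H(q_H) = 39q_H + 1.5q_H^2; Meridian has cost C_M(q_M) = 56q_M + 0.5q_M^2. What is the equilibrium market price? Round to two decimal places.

Helios's profit: π_H = (354 - 2Q)q_H - (39q_H + (3/2)q_H²). Setting ∂π_H/∂q_H = 0: 315 - 7q_H - 2(q_M) = 0.
Meridian's profit: π_M = (354 - 2Q)q_M - (56q_M + (1/2)q_M²). Setting ∂π_M/∂q_M = 0: 298 - 5q_M - 2(q_H) = 0.
Best responses: q_H = (315 - 2q_M)/7, q_M = (298 - 2q_H)/5.
Solving the pair: q_H = 979/31, q_M = 1456/31.
Total output Q = 78.5484, so price P = 354 - 2·78.5484 = 196.9032.

196.90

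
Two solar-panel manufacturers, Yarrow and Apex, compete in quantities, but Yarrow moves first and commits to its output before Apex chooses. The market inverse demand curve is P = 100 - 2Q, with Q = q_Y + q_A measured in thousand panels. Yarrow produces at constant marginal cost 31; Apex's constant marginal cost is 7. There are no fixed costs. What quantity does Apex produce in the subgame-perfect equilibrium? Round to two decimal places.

17.63

Solve by backward induction. Given q_Y, the follower Apex maximises π_A = (100 - 2q_Y - 2q_A)q_A - 7q_A.
∂π_A/∂q_A = 93 - 2q_Y - 4q_A = 0 gives the reaction function q_A = (93 - 2q_Y)/4.
The leader anticipates this reaction. Substituting into P = 100 - 2Q gives P = 107/2 - q_Y, so π_Y = (107/2 - q_Y)q_Y - 31q_Y.
Leader FOC: 45/2 - 2q_Y = 0, so q_Y = 45/4.
Then q_A = (93 - 2·(45/4))/4 = 141/8.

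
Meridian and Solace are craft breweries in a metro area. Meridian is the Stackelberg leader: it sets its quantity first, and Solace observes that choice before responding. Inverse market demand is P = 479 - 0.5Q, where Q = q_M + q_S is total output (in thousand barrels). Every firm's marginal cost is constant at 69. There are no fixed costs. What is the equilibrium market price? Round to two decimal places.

Solve by backward induction. Given q_M, the follower Solace maximises π_S = (479 - (1/2)q_M - (1/2)q_S)q_S - 69q_S.
∂π_S/∂q_S = 410 - (1/2)q_M - q_S = 0 gives the reaction function q_S = (410 - (1/2)q_M).
The leader anticipates this reaction. Substituting into P = 479 - 0.5Q gives P = 274 - (1/4)q_M, so π_M = (274 - (1/4)q_M)q_M - 69q_M.
Maximising: ∂π_M/∂q_M = 205 - (1/2)q_M = 0, giving q_M = 410.
Then q_S = (410 - (1/2)·410) = 205.
Total output Q = 615, so price P = 479 - (1/2)·615 = 343/2.

171.50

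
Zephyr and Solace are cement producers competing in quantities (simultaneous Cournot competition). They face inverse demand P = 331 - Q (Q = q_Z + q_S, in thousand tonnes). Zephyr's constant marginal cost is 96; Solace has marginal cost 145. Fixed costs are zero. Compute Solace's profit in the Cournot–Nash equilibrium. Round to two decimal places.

Zephyr's profit: π_Z = (331 - Q)q_Z - (96q_Z). Setting ∂π_Z/∂q_Z = 0: 235 - 2q_Z - (q_S) = 0.
Solace's first-order condition: 186 - 2q_S - (q_Z) = 0.
So q_Z = (235 - q_S)/2 and q_S = (186 - q_Z)/2.
Substituting one into the other gives q_Z = 284/3 and q_S = 137/3.
Price P = 331 - 421/3 = 572/3.
Solace's profit: (572/3 - 145)·(137/3) = 2085.4444.

2085.44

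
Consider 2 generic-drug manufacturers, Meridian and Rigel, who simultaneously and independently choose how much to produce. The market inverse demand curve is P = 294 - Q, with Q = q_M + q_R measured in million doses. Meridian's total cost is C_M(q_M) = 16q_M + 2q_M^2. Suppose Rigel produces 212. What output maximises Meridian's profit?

With the rival's output fixed at 212, Meridian's profit is π_M = (294 - 212 - q_M)q_M - (16q_M + 2q_M²) = (82 - q_M)q_M - (16q_M + 2q_M²).
∂π_M/∂q_M = 66 - 6q_M = 0, so q_M = 11.

11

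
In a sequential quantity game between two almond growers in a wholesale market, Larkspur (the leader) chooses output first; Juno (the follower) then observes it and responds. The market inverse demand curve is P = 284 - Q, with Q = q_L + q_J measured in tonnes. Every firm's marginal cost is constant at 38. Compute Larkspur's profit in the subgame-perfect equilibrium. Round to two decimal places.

7564.50

The follower Juno best-responds to any q_L: π_J = (284 - Q)q_J - 38q_J.
Setting the follower's marginal profit to zero, 246 - q_L - 2q_J = 0, i.e. q_J = (246 - q_L)/2.
Larkspur substitutes q_J(q_L) into its own profit: π_L = q_L(284 - q_L - (246 - q_L)/2) - 38q_L = (161 - (1/2)q_L)q_L - 38q_L.
The leader's first-order condition 123 - q_L = 0 yields q_L = 123.
Then q_J = (246 - 123)/2 = 123/2.
Price P = 284 - 369/2 = 199/2.
Larkspur's profit: (199/2 - 38)·123 = 7564.5000.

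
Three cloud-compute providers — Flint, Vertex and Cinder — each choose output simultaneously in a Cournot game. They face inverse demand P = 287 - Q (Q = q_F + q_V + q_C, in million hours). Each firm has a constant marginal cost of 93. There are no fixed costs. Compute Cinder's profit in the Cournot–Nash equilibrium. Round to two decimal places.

A representative firm's profit is π_i = q_i(287 - Q) - 93q_i.
First-order condition (treating rivals' output as given): 194 - 2q_i - Σ_{j≠i} q_j = 0.
By symmetry each firm produces the same amount; substituting Σ_{j≠i} q_j = 2q_i yields q_i = 194/4 = 97/2.
Price P = 287 - 291/2 = 283/2.
Cinder's profit: (283/2 - 93)·(97/2) = 2352.2500.

2352.25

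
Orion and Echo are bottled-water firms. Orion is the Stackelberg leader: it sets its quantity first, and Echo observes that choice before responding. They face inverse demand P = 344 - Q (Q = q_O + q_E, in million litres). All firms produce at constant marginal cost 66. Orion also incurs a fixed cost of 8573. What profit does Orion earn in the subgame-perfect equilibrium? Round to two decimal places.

1087.50

Solve by backward induction. Given q_O, the follower Echo maximises π_E = (344 - q_O - q_E)q_E - 66q_E.
Follower FOC: 278 - q_O - 2q_E = 0, so q_E(q_O) = (278 - q_O)/2.
Orion substitutes q_E(q_O) into its own profit: π_O = q_O(344 - q_O - (278 - q_O)/2) - 66q_O = (205 - (1/2)q_O)q_O - 66q_O.
Maximising: ∂π_O/∂q_O = 139 - q_O = 0, giving q_O = 139.
Then q_E = (278 - 139)/2 = 139/2.
Price P = 344 - 417/2 = 271/2.
Orion's profit: (271/2 - 66)·139 - 8573 = 1087.5000.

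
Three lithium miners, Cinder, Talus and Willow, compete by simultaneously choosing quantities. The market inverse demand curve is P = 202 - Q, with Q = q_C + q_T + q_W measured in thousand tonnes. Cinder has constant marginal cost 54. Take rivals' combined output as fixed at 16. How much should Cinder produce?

With rivals' combined output fixed at 16, Cinder's profit is π_C = (202 - 16 - q_C)q_C - (54q_C) = (186 - q_C)q_C - (54q_C).
∂π_C/∂q_C = 132 - 2q_C = 0, so q_C = 66.

66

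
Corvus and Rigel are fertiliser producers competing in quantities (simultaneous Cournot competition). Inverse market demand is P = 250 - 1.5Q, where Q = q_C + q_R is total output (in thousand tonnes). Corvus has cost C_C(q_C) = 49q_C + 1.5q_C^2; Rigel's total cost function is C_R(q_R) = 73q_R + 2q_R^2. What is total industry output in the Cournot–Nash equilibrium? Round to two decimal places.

47.85

Corvus's profit: π_C = (250 - 1.5Q)q_C - (49q_C + (3/2)q_C²). Setting ∂π_C/∂q_C = 0: 201 - 6q_C - (3/2)(q_R) = 0.
Rigel's first-order condition: 177 - 7q_R - (3/2)(q_C) = 0.
Rearranging gives the reaction functions q_C = (201 - (3/2)q_R)/6 and q_R = (177 - (3/2)q_C)/7.
Substituting one into the other gives q_C = 1522/53 and q_R = 1014/53.
Total output Q = 1522/53 + 1014/53 = 47.8491.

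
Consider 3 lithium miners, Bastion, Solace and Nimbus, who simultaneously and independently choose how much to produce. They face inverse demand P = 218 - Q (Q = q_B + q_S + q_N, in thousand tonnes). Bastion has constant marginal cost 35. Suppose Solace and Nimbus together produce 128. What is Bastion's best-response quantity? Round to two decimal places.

With rivals' combined output fixed at 128, Bastion's profit is π_B = (218 - 128 - q_B)q_B - (35q_B) = (90 - q_B)q_B - (35q_B).
∂π_B/∂q_B = 55 - 2q_B = 0, so q_B = 55/2.

27.50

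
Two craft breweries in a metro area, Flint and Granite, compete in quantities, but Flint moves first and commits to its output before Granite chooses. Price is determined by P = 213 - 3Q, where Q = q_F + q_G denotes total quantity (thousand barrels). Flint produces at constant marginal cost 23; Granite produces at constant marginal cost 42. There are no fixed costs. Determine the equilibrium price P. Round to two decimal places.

Solve by backward induction. Given q_F, the follower Granite maximises π_G = (213 - 3q_F - 3q_G)q_G - 42q_G.
∂π_G/∂q_G = 171 - 3q_F - 6q_G = 0 gives the reaction function q_G = (171 - 3q_F)/6.
The leader anticipates this reaction. Substituting into P = 213 - 3Q gives P = 255/2 - (3/2)q_F, so π_F = (255/2 - (3/2)q_F)q_F - 23q_F.
Leader FOC: 209/2 - 3q_F = 0, so q_F = 209/6.
Then q_G = (171 - 3·(209/6))/6 = 133/12.
Total output Q = 551/12, so price P = 213 - 3·(551/12) = 301/4.

75.25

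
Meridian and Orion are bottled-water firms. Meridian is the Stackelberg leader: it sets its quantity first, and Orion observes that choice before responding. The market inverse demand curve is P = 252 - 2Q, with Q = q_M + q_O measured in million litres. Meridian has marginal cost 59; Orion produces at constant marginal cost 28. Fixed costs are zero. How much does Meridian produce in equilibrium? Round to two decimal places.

The follower Orion best-responds to any q_M: π_O = (252 - 2Q)q_O - 28q_O.
Follower FOC: 224 - 2q_M - 4q_O = 0, so q_O(q_M) = (224 - 2q_M)/4.
Meridian substitutes q_O(q_M) into its own profit: π_M = q_M(252 - 2q_M - (224 - 2q_M)/2) - 59q_M = (140 - q_M)q_M - 59q_M.
Leader FOC: 81 - 2q_M = 0, so q_M = 81/2.
Then q_O = (224 - 2·(81/2))/4 = 143/4.

40.50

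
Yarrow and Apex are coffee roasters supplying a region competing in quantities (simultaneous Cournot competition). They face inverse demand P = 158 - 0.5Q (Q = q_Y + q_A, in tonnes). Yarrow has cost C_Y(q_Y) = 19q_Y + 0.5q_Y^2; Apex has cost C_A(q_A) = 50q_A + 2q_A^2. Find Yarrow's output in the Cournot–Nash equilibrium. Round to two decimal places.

65.74

Yarrow's profit: π_Y = (158 - 0.5Q)q_Y - (19q_Y + (1/2)q_Y²). Setting ∂π_Y/∂q_Y = 0: 139 - 2q_Y - (1/2)(q_A) = 0.
Apex's profit: π_A = (158 - 0.5Q)q_A - (50q_A + 2q_A²). Setting ∂π_A/∂q_A = 0: 108 - 5q_A - (1/2)(q_Y) = 0.
So q_Y = (139 - (1/2)q_A)/2 and q_A = (108 - (1/2)q_Y)/5.
Substituting one into the other gives q_Y = 65.7436 and q_A = 586/39.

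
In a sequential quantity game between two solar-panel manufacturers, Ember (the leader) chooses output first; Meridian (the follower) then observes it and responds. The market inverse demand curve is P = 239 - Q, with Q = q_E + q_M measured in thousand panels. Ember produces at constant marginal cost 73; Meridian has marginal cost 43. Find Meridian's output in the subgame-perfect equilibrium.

The follower Meridian best-responds to any q_E: π_M = (239 - Q)q_M - 43q_M.
Follower FOC: 196 - q_E - 2q_M = 0, so q_M(q_E) = (196 - q_E)/2.
The leader anticipates this reaction. Substituting into P = 239 - Q gives P = 141 - (1/2)q_E, so π_E = (141 - (1/2)q_E)q_E - 73q_E.
Maximising: ∂π_E/∂q_E = 68 - q_E = 0, giving q_E = 68.
Then q_M = (196 - 68)/2 = 64.

64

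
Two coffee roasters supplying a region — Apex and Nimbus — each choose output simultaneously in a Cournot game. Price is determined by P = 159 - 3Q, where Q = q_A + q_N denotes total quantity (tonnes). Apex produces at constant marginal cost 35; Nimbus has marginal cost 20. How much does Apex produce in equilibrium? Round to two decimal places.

12.11

Apex's profit: π_A = (159 - 3Q)q_A - (35q_A). Setting ∂π_A/∂q_A = 0: 124 - 6q_A - 3(q_N) = 0.
Nimbus's profit: π_N = (159 - 3Q)q_N - (20q_N). Setting ∂π_N/∂q_N = 0: 139 - 6q_N - 3(q_A) = 0.
So q_A = (124 - 3q_N)/6 and q_N = (139 - 3q_A)/6.
Substituting one into the other gives q_A = 109/9 and q_N = 154/9.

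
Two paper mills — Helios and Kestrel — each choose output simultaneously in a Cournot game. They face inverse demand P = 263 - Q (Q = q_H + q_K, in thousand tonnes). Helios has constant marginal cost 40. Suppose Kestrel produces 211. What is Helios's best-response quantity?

With the rival's output fixed at 211, Helios's profit is π_H = (263 - 211 - q_H)q_H - (40q_H) = (52 - q_H)q_H - (40q_H).
∂π_H/∂q_H = 12 - 2q_H = 0, so q_H = 6.

6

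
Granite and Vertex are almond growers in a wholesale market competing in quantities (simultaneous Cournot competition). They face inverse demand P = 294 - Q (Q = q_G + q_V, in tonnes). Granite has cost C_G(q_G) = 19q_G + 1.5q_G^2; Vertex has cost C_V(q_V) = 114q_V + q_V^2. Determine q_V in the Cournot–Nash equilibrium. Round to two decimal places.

32.89

Granite's profit: π_G = (294 - Q)q_G - (19q_G + (3/2)q_G²). Setting ∂π_G/∂q_G = 0: 275 - 5q_G - (q_V) = 0.
Vertex's profit: π_V = (294 - Q)q_V - (114q_V + q_V²). Setting ∂π_V/∂q_V = 0: 180 - 4q_V - (q_G) = 0.
So q_G = (275 - q_V)/5 and q_V = (180 - q_G)/4.
Solving the pair: q_G = 920/19, q_V = 625/19.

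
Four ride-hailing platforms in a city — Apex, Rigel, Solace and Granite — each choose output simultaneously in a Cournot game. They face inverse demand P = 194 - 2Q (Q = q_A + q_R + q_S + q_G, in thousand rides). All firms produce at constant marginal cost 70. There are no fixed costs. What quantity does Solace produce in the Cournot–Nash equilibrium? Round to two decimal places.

Each firm earns π_i = (194 - 2Q)q_i - 70q_i.
First-order condition (treating rivals' output as given): 124 - 4q_i - 2·Σ_{j≠i} q_j = 0.
By symmetry each firm produces the same amount; substituting Σ_{j≠i} q_j = 3q_i yields q_i = 124/10 = 62/5.

12.40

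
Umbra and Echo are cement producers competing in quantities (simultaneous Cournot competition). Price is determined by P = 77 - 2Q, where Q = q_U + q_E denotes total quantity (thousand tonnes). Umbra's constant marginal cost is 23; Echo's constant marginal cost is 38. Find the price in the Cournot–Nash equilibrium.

Umbra's profit: π_U = (77 - 2Q)q_U - (23q_U). Setting ∂π_U/∂q_U = 0: 54 - 4q_U - 2(q_E) = 0.
Echo's profit: π_E = (77 - 2Q)q_E - (38q_E). Setting ∂π_E/∂q_E = 0: 39 - 4q_E - 2(q_U) = 0.
Best responses: q_U = (54 - 2q_E)/4, q_E = (39 - 2q_U)/4.
Solving the pair: q_U = 23/2, q_E = 4.
Total output Q = 31/2, so price P = 77 - 2·(31/2) = 46.

46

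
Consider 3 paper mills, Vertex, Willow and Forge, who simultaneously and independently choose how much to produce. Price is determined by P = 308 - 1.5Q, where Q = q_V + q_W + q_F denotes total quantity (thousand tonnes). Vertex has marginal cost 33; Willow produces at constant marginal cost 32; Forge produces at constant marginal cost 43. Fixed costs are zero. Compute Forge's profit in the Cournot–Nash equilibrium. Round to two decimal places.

Vertex's profit: π_V = (308 - 1.5Q)q_V - (33q_V). Setting ∂π_V/∂q_V = 0: 275 - 3q_V - (3/2)(q_W + q_F) = 0.
Willow's first-order condition: 276 - 3q_W - (3/2)(q_V + q_F) = 0.
Forge's profit: π_F = (308 - 1.5Q)q_F - (43q_F). Setting ∂π_F/∂q_F = 0: 265 - 3q_F - (3/2)(q_V + q_W) = 0.
Adding the 3 first-order conditions: 816 − 6Q = 0, so Q = 136.
Back-substituting: q_V = (275 − 204)/(3/2) = 142/3, q_W = (276 − 204)/(3/2) = 48, q_F = (265 − 204)/(3/2) = 122/3.
Price P = 308 - (3/2)·136 = 104.
Forge's profit: (104 - 43)·(122/3) = 2480.6667.

2480.67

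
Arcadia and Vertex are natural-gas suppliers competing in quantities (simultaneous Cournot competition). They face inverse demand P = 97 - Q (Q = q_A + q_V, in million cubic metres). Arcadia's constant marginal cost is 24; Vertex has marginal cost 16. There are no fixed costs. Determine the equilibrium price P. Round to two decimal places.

45.67

Arcadia's profit: π_A = (97 - Q)q_A - (24q_A). Setting ∂π_A/∂q_A = 0: 73 - 2q_A - (q_V) = 0.
Vertex's first-order condition: 81 - 2q_V - (q_A) = 0.
So q_A = (73 - q_V)/2 and q_V = (81 - q_A)/2.
Solving the pair: q_A = 65/3, q_V = 89/3.
Total output Q = 154/3, so price P = 97 - 154/3 = 137/3.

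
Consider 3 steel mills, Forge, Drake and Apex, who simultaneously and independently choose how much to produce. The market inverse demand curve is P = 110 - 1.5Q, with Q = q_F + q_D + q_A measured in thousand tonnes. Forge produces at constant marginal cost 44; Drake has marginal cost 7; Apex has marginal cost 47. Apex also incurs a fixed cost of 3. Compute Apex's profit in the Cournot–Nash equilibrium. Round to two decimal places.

Forge's profit: π_F = (110 - 1.5Q)q_F - (44q_F). Setting ∂π_F/∂q_F = 0: 66 - 3q_F - (3/2)(q_D + q_A) = 0.
Drake's profit: π_D = (110 - 1.5Q)q_D - (7q_D). Setting ∂π_D/∂q_D = 0: 103 - 3q_D - (3/2)(q_F + q_A) = 0.
Apex's first-order condition: 63 - 3q_A - (3/2)(q_F + q_D) = 0.
Adding the 3 conditions: 232 − 3Q − 3Q = 0, i.e. Q = 116/3.
Back-substituting: q_F = (66 − 58)/(3/2) = 16/3, q_D = (103 − 58)/(3/2) = 30, q_A = (63 − 58)/(3/2) = 10/3.
Price P = 110 - (3/2)·(116/3) = 52.
Apex's profit: (52 - 47)·(10/3) - 3 = 41/3.

13.67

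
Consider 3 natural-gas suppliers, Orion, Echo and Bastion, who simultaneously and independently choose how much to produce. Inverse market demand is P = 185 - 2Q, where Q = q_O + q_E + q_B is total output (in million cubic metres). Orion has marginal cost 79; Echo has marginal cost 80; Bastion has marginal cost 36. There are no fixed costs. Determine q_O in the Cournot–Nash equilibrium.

8

Orion's profit: π_O = (185 - 2Q)q_O - (79q_O). Setting ∂π_O/∂q_O = 0: 106 - 4q_O - 2(q_E + q_B) = 0.
Echo's profit: π_E = (185 - 2Q)q_E - (80q_E). Setting ∂π_E/∂q_E = 0: 105 - 4q_E - 2(q_O + q_B) = 0.
Bastion's profit: π_B = (185 - 2Q)q_B - (36q_B). Setting ∂π_B/∂q_B = 0: 149 - 4q_B - 2(q_O + q_E) = 0.
Summing all 3 equations gives 360 − 8Q = 0, hence Q = 45.
Back-substituting: q_O = (106 − 90)/2 = 8, q_E = (105 − 90)/2 = 15/2, q_B = (149 − 90)/2 = 59/2.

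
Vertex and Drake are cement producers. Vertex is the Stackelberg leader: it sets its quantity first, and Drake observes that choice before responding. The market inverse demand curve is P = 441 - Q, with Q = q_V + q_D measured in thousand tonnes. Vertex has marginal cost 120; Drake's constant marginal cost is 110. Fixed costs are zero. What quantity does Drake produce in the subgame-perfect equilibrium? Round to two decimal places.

87.75

The follower Drake best-responds to any q_V: π_D = (441 - Q)q_D - 110q_D.
∂π_D/∂q_D = 331 - q_V - 2q_D = 0 gives the reaction function q_D = (331 - q_V)/2.
The leader anticipates this reaction. Substituting into P = 441 - Q gives P = 551/2 - (1/2)q_V, so π_V = (551/2 - (1/2)q_V)q_V - 120q_V.
The leader's first-order condition 311/2 - q_V = 0 yields q_V = 311/2.
Then q_D = (331 - 311/2)/2 = 351/4.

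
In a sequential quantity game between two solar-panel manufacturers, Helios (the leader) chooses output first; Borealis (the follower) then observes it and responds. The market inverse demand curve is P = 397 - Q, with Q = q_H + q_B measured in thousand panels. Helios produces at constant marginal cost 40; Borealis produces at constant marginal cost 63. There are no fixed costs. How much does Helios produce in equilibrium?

Solve by backward induction. Given q_H, the follower Borealis maximises π_B = (397 - q_H - q_B)q_B - 63q_B.
Follower FOC: 334 - q_H - 2q_B = 0, so q_B(q_H) = (334 - q_H)/2.
Helios substitutes q_B(q_H) into its own profit: π_H = q_H(397 - q_H - (334 - q_H)/2) - 40q_H = (230 - (1/2)q_H)q_H - 40q_H.
Maximising: ∂π_H/∂q_H = 190 - q_H = 0, giving q_H = 190.
Then q_B = (334 - 190)/2 = 72.

190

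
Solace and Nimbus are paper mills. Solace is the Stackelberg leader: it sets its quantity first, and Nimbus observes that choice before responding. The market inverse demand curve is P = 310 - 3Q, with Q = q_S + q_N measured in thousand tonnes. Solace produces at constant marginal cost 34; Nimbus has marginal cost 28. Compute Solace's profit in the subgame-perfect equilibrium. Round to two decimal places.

3037.50

The follower Nimbus best-responds to any q_S: π_N = (310 - 3Q)q_N - 28q_N.
Follower FOC: 282 - 3q_S - 6q_N = 0, so q_N(q_S) = (282 - 3q_S)/6.
The leader anticipates this reaction. Substituting into P = 310 - 3Q gives P = 169 - (3/2)q_S, so π_S = (169 - (3/2)q_S)q_S - 34q_S.
The leader's first-order condition 135 - 3q_S = 0 yields q_S = 45.
Then q_N = (282 - 3·45)/6 = 49/2.
Price P = 310 - 3·(139/2) = 203/2.
Solace's profit: (203/2 - 34)·45 = 3037.5000.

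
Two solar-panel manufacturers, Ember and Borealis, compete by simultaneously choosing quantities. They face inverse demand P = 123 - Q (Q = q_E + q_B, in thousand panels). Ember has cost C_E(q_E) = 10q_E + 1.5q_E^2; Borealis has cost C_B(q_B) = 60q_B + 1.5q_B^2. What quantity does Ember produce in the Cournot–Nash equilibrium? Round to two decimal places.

Ember's profit: π_E = (123 - Q)q_E - (10q_E + (3/2)q_E²). Setting ∂π_E/∂q_E = 0: 113 - 5q_E - (q_B) = 0.
Borealis's first-order condition: 63 - 5q_B - (q_E) = 0.
So q_E = (113 - q_B)/5 and q_B = (63 - q_E)/5.
Solving the pair: q_E = 251/12, q_B = 101/12.

20.92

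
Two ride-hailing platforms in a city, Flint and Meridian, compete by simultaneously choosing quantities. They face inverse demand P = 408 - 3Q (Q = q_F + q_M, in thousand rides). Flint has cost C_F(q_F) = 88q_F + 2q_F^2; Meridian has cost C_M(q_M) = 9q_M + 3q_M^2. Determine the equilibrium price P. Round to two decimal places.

254.68

Flint's profit: π_F = (408 - 3Q)q_F - (88q_F + 2q_F²). Setting ∂π_F/∂q_F = 0: 320 - 10q_F - 3(q_M) = 0.
Meridian's first-order condition: 399 - 12q_M - 3(q_F) = 0.
So q_F = (320 - 3q_M)/10 and q_M = (399 - 3q_F)/12.
Substituting one into the other gives q_F = 881/37 and q_M = 1010/37.
Total output Q = 1891/37, so price P = 408 - 3·(1891/37) = 254.6757.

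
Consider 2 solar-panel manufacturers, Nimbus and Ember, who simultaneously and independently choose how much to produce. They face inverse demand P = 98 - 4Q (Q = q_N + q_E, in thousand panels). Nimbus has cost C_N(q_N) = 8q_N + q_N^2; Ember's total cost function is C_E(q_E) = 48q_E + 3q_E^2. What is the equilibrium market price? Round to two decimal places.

Nimbus's profit: π_N = (98 - 4Q)q_N - (8q_N + q_N²). Setting ∂π_N/∂q_N = 0: 90 - 10q_N - 4(q_E) = 0.
Ember's profit: π_E = (98 - 4Q)q_E - (48q_E + 3q_E²). Setting ∂π_E/∂q_E = 0: 50 - 14q_E - 4(q_N) = 0.
Rearranging gives the reaction functions q_N = (90 - 4q_E)/10 and q_E = (50 - 4q_N)/14.
Solving the pair: q_N = 265/31, q_E = 35/31.
Total output Q = 300/31, so price P = 98 - 4·(300/31) = 1838/31.

59.29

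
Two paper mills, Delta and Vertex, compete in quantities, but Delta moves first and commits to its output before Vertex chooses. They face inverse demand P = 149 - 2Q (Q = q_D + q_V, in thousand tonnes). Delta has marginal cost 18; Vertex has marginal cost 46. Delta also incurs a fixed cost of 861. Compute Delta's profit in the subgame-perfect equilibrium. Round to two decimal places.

Solve by backward induction. Given q_D, the follower Vertex maximises π_V = (149 - 2q_D - 2q_V)q_V - 46q_V.
Follower FOC: 103 - 2q_D - 4q_V = 0, so q_V(q_D) = (103 - 2q_D)/4.
The leader anticipates this reaction. Substituting into P = 149 - 2Q gives P = 195/2 - q_D, so π_D = (195/2 - q_D)q_D - 18q_D.
Maximising: ∂π_D/∂q_D = 159/2 - 2q_D = 0, giving q_D = 159/4.
Then q_V = (103 - 2·(159/4))/4 = 47/8.
Price P = 149 - 2·(365/8) = 231/4.
Delta's profit: (231/4 - 18)·(159/4) - 861 = 719.0625.

719.06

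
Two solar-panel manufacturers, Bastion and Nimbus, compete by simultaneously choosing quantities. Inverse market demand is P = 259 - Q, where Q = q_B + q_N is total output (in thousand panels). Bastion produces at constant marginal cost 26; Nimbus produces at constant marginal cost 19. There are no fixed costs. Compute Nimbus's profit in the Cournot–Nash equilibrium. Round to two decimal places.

6778.78

Bastion's profit: π_B = (259 - Q)q_B - (26q_B). Setting ∂π_B/∂q_B = 0: 233 - 2q_B - (q_N) = 0.
Nimbus's profit: π_N = (259 - Q)q_N - (19q_N). Setting ∂π_N/∂q_N = 0: 240 - 2q_N - (q_B) = 0.
So q_B = (233 - q_N)/2 and q_N = (240 - q_B)/2.
Substituting one into the other gives q_B = 226/3 and q_N = 247/3.
Price P = 259 - 473/3 = 304/3.
Nimbus's profit: (304/3 - 19)·(247/3) = 6778.7778.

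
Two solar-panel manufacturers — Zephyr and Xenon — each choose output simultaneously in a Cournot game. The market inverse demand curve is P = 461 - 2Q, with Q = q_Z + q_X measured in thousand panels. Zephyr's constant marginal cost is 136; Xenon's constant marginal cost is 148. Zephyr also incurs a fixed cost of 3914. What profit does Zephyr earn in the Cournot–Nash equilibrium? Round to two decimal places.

2395.39

Zephyr's profit: π_Z = (461 - 2Q)q_Z - (136q_Z). Setting ∂π_Z/∂q_Z = 0: 325 - 4q_Z - 2(q_X) = 0.
Xenon's profit: π_X = (461 - 2Q)q_X - (148q_X). Setting ∂π_X/∂q_X = 0: 313 - 4q_X - 2(q_Z) = 0.
Rearranging gives the reaction functions q_Z = (325 - 2q_X)/4 and q_X = (313 - 2q_Z)/4.
Substituting one into the other gives q_Z = 337/6 and q_X = 301/6.
Price P = 461 - 2·(319/3) = 745/3.
Zephyr's profit: (745/3 - 136)·(337/6) - 3914 = 2395.3889.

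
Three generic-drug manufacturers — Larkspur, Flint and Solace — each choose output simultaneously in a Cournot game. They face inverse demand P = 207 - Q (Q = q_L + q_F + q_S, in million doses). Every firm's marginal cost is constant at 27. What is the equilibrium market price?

Each firm earns π_i = (207 - Q)q_i - 27q_i.
First-order condition (treating rivals' output as given): 180 - 2q_i - Σ_{j≠i} q_j = 0.
With identical firms every q_j equals q_i, so Σ_{j≠i} q_j = 2q_i and 180 = 4q_i, giving q_i = 45.
Total output Q = 135, so price P = 207 - 135 = 72.

72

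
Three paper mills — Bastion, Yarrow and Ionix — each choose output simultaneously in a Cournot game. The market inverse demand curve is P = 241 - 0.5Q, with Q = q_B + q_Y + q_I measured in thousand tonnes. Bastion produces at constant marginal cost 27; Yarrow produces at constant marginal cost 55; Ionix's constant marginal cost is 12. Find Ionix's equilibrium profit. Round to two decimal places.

Bastion's profit: π_B = (241 - 0.5Q)q_B - (27q_B). Setting ∂π_B/∂q_B = 0: 214 - q_B - (1/2)(q_Y + q_I) = 0.
Yarrow's first-order condition: 186 - q_Y - (1/2)(q_B + q_I) = 0.
Ionix's first-order condition: 229 - q_I - (1/2)(q_B + q_Y) = 0.
Adding the 3 conditions: 629 − Q − Q = 0, i.e. Q = 629/2.
Back-substituting: q_B = (214 − 629/4)/(1/2) = 227/2, q_Y = (186 − 629/4)/(1/2) = 115/2, q_I = (229 − 629/4)/(1/2) = 287/2.
Price P = 241 - (1/2)·(629/2) = 335/4.
Ionix's profit: (335/4 - 12)·(287/2) = 10296.1250.

10296.13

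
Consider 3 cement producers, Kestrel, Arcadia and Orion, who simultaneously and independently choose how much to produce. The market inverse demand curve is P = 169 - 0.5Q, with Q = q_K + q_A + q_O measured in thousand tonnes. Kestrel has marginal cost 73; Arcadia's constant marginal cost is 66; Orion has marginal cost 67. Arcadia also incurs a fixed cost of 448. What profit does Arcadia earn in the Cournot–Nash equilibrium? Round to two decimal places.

1092.13

Kestrel's profit: π_K = (169 - 0.5Q)q_K - (73q_K). Setting ∂π_K/∂q_K = 0: 96 - q_K - (1/2)(q_A + q_O) = 0.
Arcadia's first-order condition: 103 - q_A - (1/2)(q_K + q_O) = 0.
Orion's first-order condition: 102 - q_O - (1/2)(q_K + q_A) = 0.
Adding the 3 conditions: 301 − Q − Q = 0, i.e. Q = 301/2.
Back-substituting: q_K = (96 − 301/4)/(1/2) = 83/2, q_A = (103 − 301/4)/(1/2) = 111/2, q_O = (102 − 301/4)/(1/2) = 107/2.
Price P = 169 - (1/2)·(301/2) = 375/4.
Arcadia's profit: (375/4 - 66)·(111/2) - 448 = 1092.1250.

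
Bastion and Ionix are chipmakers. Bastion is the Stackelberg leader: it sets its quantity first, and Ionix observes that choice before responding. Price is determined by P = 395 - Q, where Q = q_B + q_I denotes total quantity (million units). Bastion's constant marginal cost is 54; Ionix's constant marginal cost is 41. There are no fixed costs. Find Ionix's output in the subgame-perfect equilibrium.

95

Solve by backward induction. Given q_B, the follower Ionix maximises π_I = (395 - q_B - q_I)q_I - 41q_I.
Follower FOC: 354 - q_B - 2q_I = 0, so q_I(q_B) = (354 - q_B)/2.
Bastion substitutes q_I(q_B) into its own profit: π_B = q_B(395 - q_B - (354 - q_B)/2) - 54q_B = (218 - (1/2)q_B)q_B - 54q_B.
The leader's first-order condition 164 - q_B = 0 yields q_B = 164.
Then q_I = (354 - 164)/2 = 95.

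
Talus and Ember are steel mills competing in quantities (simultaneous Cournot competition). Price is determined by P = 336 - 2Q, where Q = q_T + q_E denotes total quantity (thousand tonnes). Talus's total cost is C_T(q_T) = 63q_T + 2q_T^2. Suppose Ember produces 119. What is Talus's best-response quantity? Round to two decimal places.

With the rival's output fixed at 119, Talus's profit is π_T = (336 - 2·119 - 2q_T)q_T - (63q_T + 2q_T²) = (98 - 2q_T)q_T - (63q_T + 2q_T²).
∂π_T/∂q_T = 35 - 8q_T = 0, so q_T = 35/8.

4.38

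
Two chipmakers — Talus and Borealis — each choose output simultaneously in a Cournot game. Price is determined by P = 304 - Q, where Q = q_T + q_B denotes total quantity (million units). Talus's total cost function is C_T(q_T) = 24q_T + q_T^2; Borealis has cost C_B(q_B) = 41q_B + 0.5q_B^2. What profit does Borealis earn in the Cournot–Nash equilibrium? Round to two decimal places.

Talus's profit: π_T = (304 - Q)q_T - (24q_T + q_T²). Setting ∂π_T/∂q_T = 0: 280 - 4q_T - (q_B) = 0.
Borealis's profit: π_B = (304 - Q)q_B - (41q_B + (1/2)q_B²). Setting ∂π_B/∂q_B = 0: 263 - 3q_B - (q_T) = 0.
Rearranging gives the reaction functions q_T = (280 - q_B)/4 and q_B = (263 - q_T)/3.
Solving the pair: q_T = 577/11, q_B = 772/11.
Price P = 304 - 1349/11 = 1995/11.
Borealis's profit: (1995/11)·(772/11) - 41·(772/11) - (1/2)(772/11)² = 7388.2314.

7388.23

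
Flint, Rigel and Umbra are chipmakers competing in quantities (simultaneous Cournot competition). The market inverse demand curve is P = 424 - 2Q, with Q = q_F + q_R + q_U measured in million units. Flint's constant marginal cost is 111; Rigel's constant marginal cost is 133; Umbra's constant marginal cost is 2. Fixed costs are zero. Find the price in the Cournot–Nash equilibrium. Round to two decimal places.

167.50

Flint's profit: π_F = (424 - 2Q)q_F - (111q_F). Setting ∂π_F/∂q_F = 0: 313 - 4q_F - 2(q_R + q_U) = 0.
Rigel's profit: π_R = (424 - 2Q)q_R - (133q_R). Setting ∂π_R/∂q_R = 0: 291 - 4q_R - 2(q_F + q_U) = 0.
Umbra's first-order condition: 422 - 4q_U - 2(q_F + q_R) = 0.
Adding the 3 first-order conditions: 1026 − 8Q = 0, so Q = 513/4.
Back-substituting: q_F = (313 − 513/2)/2 = 113/4, q_R = (291 − 513/2)/2 = 69/4, q_U = (422 − 513/2)/2 = 331/4.
Total output Q = 513/4, so price P = 424 - 2·(513/4) = 335/2.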